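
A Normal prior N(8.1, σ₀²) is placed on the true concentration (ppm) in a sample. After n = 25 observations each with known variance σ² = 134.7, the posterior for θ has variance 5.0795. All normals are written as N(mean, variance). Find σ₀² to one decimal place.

Posterior precision equals prior precision plus data precision: 1/σ_n² = 1/σ₀² + n/σ².
So 1/σ₀² = 1/5.0795 − 25/134.7 = 0.196870 − 0.185598 = 0.011272.
Hence σ₀² = 1/0.011272 ≈ 88.7.

σ₀² = 88.7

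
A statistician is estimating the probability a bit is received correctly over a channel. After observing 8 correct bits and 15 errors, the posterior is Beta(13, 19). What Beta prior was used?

Beta(5, 4)

Under Beta–binomial conjugacy the posterior parameters are (a+s, b+f).
So a = 13 − 8 = 5 and b = 19 − 15 = 4.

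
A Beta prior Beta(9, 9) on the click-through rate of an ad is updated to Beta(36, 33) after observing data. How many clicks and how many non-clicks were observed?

Beta is conjugate to the binomial likelihood: posterior = Beta(a+s, b+f).
Match parameters: s=36−9=27, f=33−9=24.

27 clicks and 24 non-clicks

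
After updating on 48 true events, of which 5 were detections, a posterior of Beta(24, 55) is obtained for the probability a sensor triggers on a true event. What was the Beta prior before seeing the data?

Beta is conjugate to the binomial likelihood: posterior = Beta(α+s, β+f).
So α = 24 − 5 = 19 and β = 55 − 43 = 12.

Beta(19, 12)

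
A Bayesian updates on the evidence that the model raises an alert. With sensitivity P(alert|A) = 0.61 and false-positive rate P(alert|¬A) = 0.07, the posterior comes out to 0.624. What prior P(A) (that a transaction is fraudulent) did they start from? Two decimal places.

Bayes' rule in odds form gives O(A|E) = O(A)·[P(E|A)/P(E|¬A)], hence O(A) = O(A|E)/LR.
Posterior odds = 0.624/(1−0.624) = 1.6596. LR = 0.61/0.07 = 8.7143.
Prior odds = 1.6596/8.7143 = 0.1904, so P(A) = 0.1904/(1+0.1904) ≈ 0.16.

P(A) = 0.16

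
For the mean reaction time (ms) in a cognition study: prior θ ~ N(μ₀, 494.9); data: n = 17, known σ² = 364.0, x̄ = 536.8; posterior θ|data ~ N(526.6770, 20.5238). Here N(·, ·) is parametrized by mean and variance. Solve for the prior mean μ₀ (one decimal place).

With known observation variance, the Normal–Normal posterior has precision τ_n = τ₀ + n/σ² and mean μ_n = (τ₀μ₀ + (n/σ²)x̄)/τ_n.
Here τ₀ = 1/494.9 = 0.002021 and τ_data = 17/364.0 = 0.046703, so τ_n = 0.048724.
Rearranging for μ₀: μ₀ = (μ_n·τ_n − τ_data·x̄)/τ₀ = (526.6770·0.048724 − 0.046703·536.8) / 0.002021 = 0.591640/0.002021 ≈ 292.7.

μ₀ = 292.7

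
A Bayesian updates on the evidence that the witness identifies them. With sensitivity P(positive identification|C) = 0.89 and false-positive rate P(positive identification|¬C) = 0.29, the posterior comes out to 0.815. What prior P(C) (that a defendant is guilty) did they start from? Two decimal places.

P(C) = 0.59

Bayes' rule in odds form gives O(C|E) = O(C)·[P(E|C)/P(E|¬C)], hence O(C) = O(C|E)/LR.
Posterior odds = 0.815/(1−0.815) = 4.4054. LR = 0.89/0.29 = 3.0690.
Prior odds = 4.4054/3.0690 = 1.4355, so P(C) = 1.4355/(1+1.4355) ≈ 0.59.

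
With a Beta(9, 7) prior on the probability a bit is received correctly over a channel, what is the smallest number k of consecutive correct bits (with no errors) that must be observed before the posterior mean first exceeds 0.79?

After k correct bits and 0 errors the posterior is Beta(9+k, 7), with mean (9+k)/(9+7+k).
Set (9+k)/(16+k) > 0.79 and solve: k > (0.79·16 − 9)/(1 − 0.79) = 17.333.
The smallest integer exceeding 17.333 is 18, and checking k=18: (27)/(34) = 0.7941 > 0.79.

k = 18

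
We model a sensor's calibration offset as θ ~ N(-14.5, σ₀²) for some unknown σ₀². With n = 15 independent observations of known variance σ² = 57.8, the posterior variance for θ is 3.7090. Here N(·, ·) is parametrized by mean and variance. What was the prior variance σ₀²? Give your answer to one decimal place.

Posterior precision equals prior precision plus data precision: 1/σ_n² = 1/σ₀² + n/σ².
So 1/σ₀² = 1/3.7090 − 15/57.8 = 0.269614 − 0.259516 = 0.010098.
Hence σ₀² = 1/0.010098 ≈ 99.0.

σ₀² = 99.0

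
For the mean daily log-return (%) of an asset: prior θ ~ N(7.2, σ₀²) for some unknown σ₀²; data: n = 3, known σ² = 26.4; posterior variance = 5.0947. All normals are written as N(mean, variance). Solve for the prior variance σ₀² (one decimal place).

Posterior precision equals prior precision plus data precision: 1/σ_n² = 1/σ₀² + n/σ².
So 1/σ₀² = 1/5.0947 − 3/26.4 = 0.196282 − 0.113636 = 0.082646.
Hence σ₀² = 1/0.082646 ≈ 12.1.

σ₀² = 12.1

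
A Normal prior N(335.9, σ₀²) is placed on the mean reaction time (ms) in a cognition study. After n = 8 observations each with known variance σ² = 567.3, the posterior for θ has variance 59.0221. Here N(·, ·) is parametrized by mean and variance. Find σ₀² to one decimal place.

For the Normal–Normal model with known σ², precisions add: τ_n = τ₀ + n/σ².
So 1/σ₀² = 1/59.0221 − 8/567.3 = 0.016943 − 0.014102 = 0.002841.
Hence σ₀² = 1/0.002841 ≈ 352.0.

σ₀² = 352.0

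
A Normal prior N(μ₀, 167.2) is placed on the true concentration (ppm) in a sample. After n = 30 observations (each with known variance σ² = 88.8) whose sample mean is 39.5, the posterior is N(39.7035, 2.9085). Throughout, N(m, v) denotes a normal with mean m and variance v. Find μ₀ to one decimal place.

The posterior mean is a precision-weighted average: μ_n = (τ₀μ₀ + τ_data·x̄)/(τ₀+τ_data), with τ₀=1/σ₀² and τ_data=n/σ².
Here τ₀ = 1/167.2 = 0.005981 and τ_data = 30/88.8 = 0.337838, so τ_n = 0.343819.
Rearranging for μ₀: μ₀ = (μ_n·τ_n − τ_data·x̄)/τ₀ = (39.7035·0.343819 − 0.337838·39.5) / 0.005981 = 0.306217/0.005981 ≈ 51.2.

μ₀ = 51.2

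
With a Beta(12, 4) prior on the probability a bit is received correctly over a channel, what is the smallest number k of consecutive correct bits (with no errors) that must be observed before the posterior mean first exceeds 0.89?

After k correct bits and 0 errors the posterior is Beta(12+k, 4), with mean (12+k)/(12+4+k).
Set (12+k)/(16+k) > 0.89 and solve: k > (0.89·16 − 12)/(1 − 0.89) = 20.364.
The smallest integer exceeding 20.364 is 21.

k = 21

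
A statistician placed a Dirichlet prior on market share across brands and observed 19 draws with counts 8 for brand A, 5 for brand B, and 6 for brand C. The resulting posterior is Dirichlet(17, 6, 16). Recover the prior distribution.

Dirichlet(9, 1, 10)

For a Dirichlet(α) prior with multinomial counts c, the posterior is Dirichlet(α + c) componentwise.
Subtract each count from the matching posterior parameter: 17−8=9, 6−5=1, 16−6=10.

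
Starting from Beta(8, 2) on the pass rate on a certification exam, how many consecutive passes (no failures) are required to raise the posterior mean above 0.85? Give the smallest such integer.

k = 4

After k passes and 0 failures the posterior is Beta(8+k, 2), with mean (8+k)/(8+2+k).
Set (8+k)/(10+k) > 0.85 and solve: k > (0.85·10 − 8)/(1 − 0.85) = 3.333.
The smallest integer exceeding 3.333 is 4, and checking k=4: (12)/(14) = 0.8571 > 0.85.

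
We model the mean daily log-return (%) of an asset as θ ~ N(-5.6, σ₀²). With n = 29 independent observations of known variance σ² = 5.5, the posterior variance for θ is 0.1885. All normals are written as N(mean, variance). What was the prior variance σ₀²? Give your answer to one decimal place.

σ₀² = 30.9

For the Normal–Normal model with known σ², precisions add: τ_n = τ₀ + n/σ².
So 1/σ₀² = 1/0.1885 − 29/5.5 = 5.305040 − 5.272727 = 0.032313.
Hence σ₀² = 1/0.032313 ≈ 30.9.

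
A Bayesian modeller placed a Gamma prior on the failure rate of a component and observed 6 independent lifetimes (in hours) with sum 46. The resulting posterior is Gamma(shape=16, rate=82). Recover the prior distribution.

Gamma(shape=10, rate=36)

For an exponential likelihood with a Gamma(α, β) prior on the rate, n observations with total T give posterior Gamma(α+n, β+T).
So α = 16 − 6 = 10 and β = 82 − 46 = 36.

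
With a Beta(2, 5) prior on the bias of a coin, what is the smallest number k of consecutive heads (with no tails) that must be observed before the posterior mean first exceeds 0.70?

k = 10

After k heads and 0 tails the posterior is Beta(2+k, 5), with mean (2+k)/(2+5+k).
Set (2+k)/(7+k) > 0.70 and solve: k > (0.70·7 − 2)/(1 − 0.70) = 9.667.
The smallest integer exceeding 9.667 is 10.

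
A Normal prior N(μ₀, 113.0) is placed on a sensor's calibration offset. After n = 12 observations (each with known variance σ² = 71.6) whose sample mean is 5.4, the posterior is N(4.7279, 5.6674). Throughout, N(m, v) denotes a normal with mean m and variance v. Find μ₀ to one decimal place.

μ₀ = -8.0

With known observation variance, the Normal–Normal posterior has precision τ_n = τ₀ + n/σ² and mean μ_n = (τ₀μ₀ + (n/σ²)x̄)/τ_n.
Here τ₀ = 1/113.0 = 0.008850 and τ_data = 12/71.6 = 0.167598, so τ_n = 0.176448.
Rearranging for μ₀: μ₀ = (μ_n·τ_n − τ_data·x̄)/τ₀ = (4.7279·0.176448 − 0.167598·5.4) / 0.008850 = -0.070801/0.008850 ≈ -8.0.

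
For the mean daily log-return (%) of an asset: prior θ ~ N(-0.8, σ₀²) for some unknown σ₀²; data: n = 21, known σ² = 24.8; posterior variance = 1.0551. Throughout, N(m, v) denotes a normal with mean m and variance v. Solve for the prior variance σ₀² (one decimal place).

For the Normal–Normal model with known σ², precisions add: τ_n = τ₀ + n/σ².
So 1/σ₀² = 1/1.0551 − 21/24.8 = 0.947777 − 0.846774 = 0.101003.
Hence σ₀² = 1/0.101003 ≈ 9.9.

σ₀² = 9.9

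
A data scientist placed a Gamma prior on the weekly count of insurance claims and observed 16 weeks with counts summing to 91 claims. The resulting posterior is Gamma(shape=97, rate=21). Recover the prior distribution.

A Gamma(α, β) prior (rate parametrization) on a Poisson rate with n observations summing to S gives posterior Gamma(α+S, β+n).
So α = 97 − 91 = 6 and β = 21 − 16 = 5.

Gamma(shape=6, rate=5)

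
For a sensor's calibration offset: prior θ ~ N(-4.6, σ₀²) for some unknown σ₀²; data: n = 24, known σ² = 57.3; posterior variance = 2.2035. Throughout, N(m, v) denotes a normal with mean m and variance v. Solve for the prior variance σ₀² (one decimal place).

σ₀² = 28.6

For the Normal–Normal model with known σ², precisions add: τ_n = τ₀ + n/σ².
So 1/σ₀² = 1/2.2035 − 24/57.3 = 0.453823 − 0.418848 = 0.034975.
Hence σ₀² = 1/0.034975 ≈ 28.6.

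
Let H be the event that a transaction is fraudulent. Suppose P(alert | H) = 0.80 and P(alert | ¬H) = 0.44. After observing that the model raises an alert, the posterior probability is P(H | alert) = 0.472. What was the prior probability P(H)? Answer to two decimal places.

P(H) = 0.33

In odds form, posterior odds = prior odds × likelihood ratio, so prior odds = posterior odds ÷ LR.
Posterior odds = 0.472/(1−0.472) = 0.8939. LR = 0.80/0.44 = 1.8182.
Prior odds = 0.8939/1.8182 = 0.4916, so P(H) = 0.4916/(1+0.4916) ≈ 0.33.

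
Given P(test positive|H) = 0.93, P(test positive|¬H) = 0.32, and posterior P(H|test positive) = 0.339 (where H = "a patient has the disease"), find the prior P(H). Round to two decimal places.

P(H) = 0.15

Bayes' rule in odds form gives O(H|E) = O(H)·[P(E|H)/P(E|¬H)], hence O(H) = O(H|E)/LR.
Posterior odds = 0.339/(1−0.339) = 0.5129. LR = 0.93/0.32 = 2.9062.
Prior odds = 0.5129/2.9062 = 0.1765, so P(H) = 0.1765/(1+0.1765) ≈ 0.15.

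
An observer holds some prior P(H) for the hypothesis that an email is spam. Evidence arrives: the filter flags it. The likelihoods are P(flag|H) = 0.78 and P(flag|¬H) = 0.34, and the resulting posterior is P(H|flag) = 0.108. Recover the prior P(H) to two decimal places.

P(H) = 0.05

In odds form, posterior odds = prior odds × likelihood ratio, so prior odds = posterior odds ÷ LR.
Posterior odds = 0.108/(1−0.108) = 0.1211. LR = 0.78/0.34 = 2.2941.
Prior odds = 0.1211/2.2941 = 0.0528, so P(H) = 0.0528/(1+0.0528) ≈ 0.05.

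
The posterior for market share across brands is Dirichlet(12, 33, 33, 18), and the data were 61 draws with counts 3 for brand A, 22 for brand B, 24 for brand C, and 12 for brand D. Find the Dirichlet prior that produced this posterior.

For a Dirichlet(α) prior with multinomial counts c, the posterior is Dirichlet(α + c) componentwise.
Subtract each count from the matching posterior parameter: 12−3=9, 33−22=11, 33−24=9, 18−12=6.

Dirichlet(9, 11, 9, 6)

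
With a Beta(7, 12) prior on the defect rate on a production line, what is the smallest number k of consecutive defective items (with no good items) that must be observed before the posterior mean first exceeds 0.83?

k = 52

After k defective items and 0 good items the posterior is Beta(7+k, 12), with mean (7+k)/(7+12+k).
Set (7+k)/(19+k) > 0.83 and solve: k > (0.83·19 − 7)/(1 − 0.83) = 51.588.
The smallest integer exceeding 51.588 is 52, and checking k=52: (59)/(71) = 0.8310 > 0.83.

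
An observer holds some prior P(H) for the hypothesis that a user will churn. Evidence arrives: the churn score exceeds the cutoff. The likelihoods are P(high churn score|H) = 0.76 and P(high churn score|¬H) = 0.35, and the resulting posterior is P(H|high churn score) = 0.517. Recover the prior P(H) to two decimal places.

P(H) = 0.33

Bayes' rule in odds form gives O(H|E) = O(H)·[P(E|H)/P(E|¬H)], hence O(H) = O(H|E)/LR.
Posterior odds = 0.517/(1−0.517) = 1.0704. LR = 0.76/0.35 = 2.1714.
Prior odds = 1.0704/2.1714 = 0.4930, so P(H) = 0.4930/(1+0.4930) ≈ 0.33.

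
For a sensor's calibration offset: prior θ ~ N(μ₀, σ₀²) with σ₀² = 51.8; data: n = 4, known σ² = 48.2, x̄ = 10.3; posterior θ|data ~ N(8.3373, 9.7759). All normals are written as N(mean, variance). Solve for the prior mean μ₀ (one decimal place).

μ₀ = -0.1

With known observation variance, the Normal–Normal posterior has precision τ_n = τ₀ + n/σ² and mean μ_n = (τ₀μ₀ + (n/σ²)x̄)/τ_n.
Here τ₀ = 1/51.8 = 0.019305 and τ_data = 4/48.2 = 0.082988, so τ_n = 0.102293.
Rearranging for μ₀: μ₀ = (μ_n·τ_n − τ_data·x̄)/τ₀ = (8.3373·0.102293 − 0.082988·10.3) / 0.019305 = -0.001929/0.019305 ≈ -0.1.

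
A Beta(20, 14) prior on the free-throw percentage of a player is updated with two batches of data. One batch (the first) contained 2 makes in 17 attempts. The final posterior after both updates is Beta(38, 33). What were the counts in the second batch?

Because Beta–binomial updating is additive in the counts, the combined data contributed (α_post−α_prior, β_post−β_prior) successes and failures.
Total across both batches: 38−20=18 makes, 33−14=19 misses.
Subtract the first batch: 18−2=16 makes and 19−15=4 misses.

16 makes and 4 misses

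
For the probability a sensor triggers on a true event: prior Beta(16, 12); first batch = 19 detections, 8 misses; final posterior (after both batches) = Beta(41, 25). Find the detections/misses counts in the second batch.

Because Beta–binomial updating is additive in the counts, the combined data contributed (α_post−α_prior, β_post−β_prior) successes and failures.
Total across both batches: 41−16=25 detections, 25−12=13 misses.
Subtract the first batch: 25−19=6 detections and 13−8=5 misses.

6 detections and 5 misses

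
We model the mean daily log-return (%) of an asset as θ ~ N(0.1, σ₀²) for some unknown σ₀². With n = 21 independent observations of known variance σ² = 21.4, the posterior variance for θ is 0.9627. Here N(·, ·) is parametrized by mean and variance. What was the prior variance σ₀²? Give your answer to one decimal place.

For the Normal–Normal model with known σ², precisions add: τ_n = τ₀ + n/σ².
So 1/σ₀² = 1/0.9627 − 21/21.4 = 1.038745 − 0.981308 = 0.057437.
Hence σ₀² = 1/0.057437 ≈ 17.4.

σ₀² = 17.4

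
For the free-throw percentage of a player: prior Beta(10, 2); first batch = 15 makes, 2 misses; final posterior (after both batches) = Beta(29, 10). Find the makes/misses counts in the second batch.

4 makes and 6 misses

Because Beta–binomial updating is additive in the counts, the combined data contributed (α_post−α_prior, β_post−β_prior) successes and failures.
Total across both batches: 29−10=19 makes, 10−2=8 misses.
Subtract the first batch: 19−15=4 makes and 8−2=6 misses.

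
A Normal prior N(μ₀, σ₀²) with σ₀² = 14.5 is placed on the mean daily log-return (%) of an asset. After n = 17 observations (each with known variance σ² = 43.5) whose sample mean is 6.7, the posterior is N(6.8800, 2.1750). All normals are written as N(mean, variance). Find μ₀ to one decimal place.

μ₀ = 7.9

With known observation variance, the Normal–Normal posterior has precision τ_n = τ₀ + n/σ² and mean μ_n = (τ₀μ₀ + (n/σ²)x̄)/τ_n.
Here τ₀ = 1/14.5 = 0.068966 and τ_data = 17/43.5 = 0.390805, so τ_n = 0.459771.
Rearranging for μ₀: μ₀ = (μ_n·τ_n − τ_data·x̄)/τ₀ = (6.8800·0.459771 − 0.390805·6.7) / 0.068966 = 0.544831/0.068966 ≈ 7.9.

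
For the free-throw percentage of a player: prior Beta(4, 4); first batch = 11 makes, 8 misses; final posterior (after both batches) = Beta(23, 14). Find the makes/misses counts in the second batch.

8 makes and 2 misses

Because Beta–binomial updating is additive in the counts, the combined data contributed (α_post−α_prior, β_post−β_prior) successes and failures.
Total across both batches: 23−4=19 makes, 14−4=10 misses.
Subtract the first batch: 19−11=8 makes and 10−8=2 misses.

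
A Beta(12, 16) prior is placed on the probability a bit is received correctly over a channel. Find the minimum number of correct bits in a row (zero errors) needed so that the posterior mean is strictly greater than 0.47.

After k correct bits and 0 errors the posterior is Beta(12+k, 16), with mean (12+k)/(12+16+k).
Set (12+k)/(28+k) > 0.47 and solve: k > (0.47·28 − 12)/(1 − 0.47) = 2.189.
The smallest integer exceeding 2.189 is 3, and checking k=3: (15)/(31) = 0.4839 > 0.47.

k = 3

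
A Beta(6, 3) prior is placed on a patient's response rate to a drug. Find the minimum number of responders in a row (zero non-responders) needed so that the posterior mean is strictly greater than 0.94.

After k responders and 0 non-responders the posterior is Beta(6+k, 3), with mean (6+k)/(6+3+k).
Set (6+k)/(9+k) > 0.94 and solve: k > (0.94·9 − 6)/(1 − 0.94) = 41.000.
The smallest integer exceeding 41.000 is 42.

k = 42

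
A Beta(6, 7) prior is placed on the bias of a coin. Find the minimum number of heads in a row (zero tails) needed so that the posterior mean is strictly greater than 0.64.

k = 7

After k heads and 0 tails the posterior is Beta(6+k, 7), with mean (6+k)/(6+7+k).
Set (6+k)/(13+k) > 0.64 and solve: k > (0.64·13 − 6)/(1 − 0.64) = 6.444.
The smallest integer exceeding 6.444 is 7, and checking k=7: (13)/(20) = 0.6500 > 0.64.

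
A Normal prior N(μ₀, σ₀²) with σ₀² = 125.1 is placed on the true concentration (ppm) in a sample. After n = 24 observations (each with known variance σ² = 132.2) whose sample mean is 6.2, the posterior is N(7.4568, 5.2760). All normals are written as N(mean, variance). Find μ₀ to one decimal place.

μ₀ = 36.0

With known observation variance, the Normal–Normal posterior has precision τ_n = τ₀ + n/σ² and mean μ_n = (τ₀μ₀ + (n/σ²)x̄)/τ_n.
Here τ₀ = 1/125.1 = 0.007994 and τ_data = 24/132.2 = 0.181543, so τ_n = 0.189537.
Rearranging for μ₀: μ₀ = (μ_n·τ_n − τ_data·x̄)/τ₀ = (7.4568·0.189537 − 0.181543·6.2) / 0.007994 = 0.287773/0.007994 ≈ 36.0.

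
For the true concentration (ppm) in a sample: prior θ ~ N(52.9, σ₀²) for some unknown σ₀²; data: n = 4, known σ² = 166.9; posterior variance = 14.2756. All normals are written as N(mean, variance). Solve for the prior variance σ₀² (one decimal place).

σ₀² = 21.7

Posterior precision equals prior precision plus data precision: 1/σ_n² = 1/σ₀² + n/σ².
So 1/σ₀² = 1/14.2756 − 4/166.9 = 0.070050 − 0.023966 = 0.046084.
Hence σ₀² = 1/0.046084 ≈ 21.7.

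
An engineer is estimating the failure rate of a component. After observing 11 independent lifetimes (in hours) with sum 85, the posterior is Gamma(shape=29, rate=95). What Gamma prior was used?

For an exponential likelihood with a Gamma(α, β) prior on the rate, n observations with total T give posterior Gamma(α+n, β+T).
So α = 29 − 11 = 18 and β = 95 − 85 = 10.

Gamma(shape=18, rate=10)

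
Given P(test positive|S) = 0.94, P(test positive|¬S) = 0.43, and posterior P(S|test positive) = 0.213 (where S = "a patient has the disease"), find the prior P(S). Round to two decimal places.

P(S) = 0.11

Bayes' rule in odds form gives O(S|E) = O(S)·[P(E|S)/P(E|¬S)], hence O(S) = O(S|E)/LR.
Posterior odds = 0.213/(1−0.213) = 0.2706. LR = 0.94/0.43 = 2.1860.
Prior odds = 0.2706/2.1860 = 0.1238, so P(S) = 0.1238/(1+0.1238) ≈ 0.11.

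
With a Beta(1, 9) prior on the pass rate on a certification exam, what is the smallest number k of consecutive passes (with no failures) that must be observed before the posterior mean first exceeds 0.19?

k = 2

After k passes and 0 failures the posterior is Beta(1+k, 9), with mean (1+k)/(1+9+k).
Set (1+k)/(10+k) > 0.19 and solve: k > (0.19·10 − 1)/(1 − 0.19) = 1.111.
The smallest integer exceeding 1.111 is 2.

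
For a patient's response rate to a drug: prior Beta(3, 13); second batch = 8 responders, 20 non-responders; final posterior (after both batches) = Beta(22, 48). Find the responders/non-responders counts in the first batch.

Sequential conjugate updates are equivalent to a single update on the pooled data, so total successes = posterior α − prior α and total failures = posterior β − prior β.
Total across both batches: 22−3=19 responders, 48−13=35 non-responders.
Subtract the second batch: 19−8=11 responders and 35−20=15 non-responders.

11 responders and 15 non-responders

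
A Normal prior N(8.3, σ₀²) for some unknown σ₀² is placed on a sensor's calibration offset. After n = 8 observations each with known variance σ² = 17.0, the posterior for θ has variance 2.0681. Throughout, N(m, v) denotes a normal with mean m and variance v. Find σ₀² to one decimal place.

Posterior precision equals prior precision plus data precision: 1/σ_n² = 1/σ₀² + n/σ².
So 1/σ₀² = 1/2.0681 − 8/17.0 = 0.483536 − 0.470588 = 0.012948.
Hence σ₀² = 1/0.012948 ≈ 77.2.

σ₀² = 77.2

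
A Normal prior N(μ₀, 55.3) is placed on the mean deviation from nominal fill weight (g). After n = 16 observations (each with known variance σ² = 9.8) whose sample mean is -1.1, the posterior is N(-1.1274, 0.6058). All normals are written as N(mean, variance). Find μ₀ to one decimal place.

With known observation variance, the Normal–Normal posterior has precision τ_n = τ₀ + n/σ² and mean μ_n = (τ₀μ₀ + (n/σ²)x̄)/τ_n.
Here τ₀ = 1/55.3 = 0.018083 and τ_data = 16/9.8 = 1.632653, so τ_n = 1.650736.
Rearranging for μ₀: μ₀ = (μ_n·τ_n − τ_data·x̄)/τ₀ = (-1.1274·1.650736 − 1.632653·-1.1) / 0.018083 = -0.065121/0.018083 ≈ -3.6.

μ₀ = -3.6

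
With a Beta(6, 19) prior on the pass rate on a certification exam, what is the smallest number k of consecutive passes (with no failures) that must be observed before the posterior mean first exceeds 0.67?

k = 33

After k passes and 0 failures the posterior is Beta(6+k, 19), with mean (6+k)/(6+19+k).
Set (6+k)/(25+k) > 0.67 and solve: k > (0.67·25 − 6)/(1 − 0.67) = 32.576.
The smallest integer exceeding 32.576 is 33, and checking k=33: (39)/(58) = 0.6724 > 0.67.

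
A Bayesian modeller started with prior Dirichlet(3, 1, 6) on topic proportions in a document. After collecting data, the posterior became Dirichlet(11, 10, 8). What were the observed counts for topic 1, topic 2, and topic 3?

counts (8, 9, 2)

For a Dirichlet(α) prior with multinomial counts c, the posterior is Dirichlet(α + c) componentwise.
Counts are posterior − prior componentwise: 11−3=8, 10−1=9, 8−6=2.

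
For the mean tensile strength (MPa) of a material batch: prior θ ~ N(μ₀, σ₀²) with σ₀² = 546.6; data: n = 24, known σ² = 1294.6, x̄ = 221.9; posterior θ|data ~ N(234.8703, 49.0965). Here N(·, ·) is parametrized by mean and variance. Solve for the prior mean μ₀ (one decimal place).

The posterior mean is a precision-weighted average: μ_n = (τ₀μ₀ + τ_data·x̄)/(τ₀+τ_data), with τ₀=1/σ₀² and τ_data=n/σ².
Here τ₀ = 1/546.6 = 0.001829 and τ_data = 24/1294.6 = 0.018539, so τ_n = 0.020368.
Rearranging for μ₀: μ₀ = (μ_n·τ_n − τ_data·x̄)/τ₀ = (234.8703·0.020368 − 0.018539·221.9) / 0.001829 = 0.670034/0.001829 ≈ 366.3.

μ₀ = 366.3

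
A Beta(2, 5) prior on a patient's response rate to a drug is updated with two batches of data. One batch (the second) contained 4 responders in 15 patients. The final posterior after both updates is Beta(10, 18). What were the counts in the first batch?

4 responders and 2 non-responders

Sequential conjugate updates are equivalent to a single update on the pooled data, so total successes = posterior α − prior α and total failures = posterior β − prior β.
Total across both batches: 10−2=8 responders, 18−5=13 non-responders.
Subtract the second batch: 8−4=4 responders and 13−11=2 non-responders.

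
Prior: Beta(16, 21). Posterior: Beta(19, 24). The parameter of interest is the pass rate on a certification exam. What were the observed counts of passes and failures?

Under Beta–binomial conjugacy the posterior parameters are (α+s, β+f).
Match parameters: s=19−16=3, f=24−21=3.

3 passes and 3 failures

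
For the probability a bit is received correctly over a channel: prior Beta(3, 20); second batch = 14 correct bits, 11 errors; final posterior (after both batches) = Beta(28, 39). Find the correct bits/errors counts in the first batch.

Because Beta–binomial updating is additive in the counts, the combined data contributed (α_post−α_prior, β_post−β_prior) successes and failures.
Total across both batches: 28−3=25 correct bits, 39−20=19 errors.
Subtract the second batch: 25−14=11 correct bits and 19−11=8 errors.

11 correct bits and 8 errors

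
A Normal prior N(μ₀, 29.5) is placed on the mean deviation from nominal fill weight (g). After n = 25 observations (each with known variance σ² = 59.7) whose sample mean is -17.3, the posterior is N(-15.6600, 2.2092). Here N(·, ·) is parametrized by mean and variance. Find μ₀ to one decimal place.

With known observation variance, the Normal–Normal posterior has precision τ_n = τ₀ + n/σ² and mean μ_n = (τ₀μ₀ + (n/σ²)x̄)/τ_n.
Here τ₀ = 1/29.5 = 0.033898 and τ_data = 25/59.7 = 0.418760, so τ_n = 0.452658.
Rearranging for μ₀: μ₀ = (μ_n·τ_n − τ_data·x̄)/τ₀ = (-15.6600·0.452658 − 0.418760·-17.3) / 0.033898 = 0.155924/0.033898 ≈ 4.6.

μ₀ = 4.6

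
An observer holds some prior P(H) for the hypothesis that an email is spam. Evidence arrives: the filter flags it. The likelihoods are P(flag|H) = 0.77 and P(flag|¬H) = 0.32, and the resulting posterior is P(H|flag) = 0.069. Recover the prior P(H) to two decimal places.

P(H) = 0.03

In odds form, posterior odds = prior odds × likelihood ratio, so prior odds = posterior odds ÷ LR.
Posterior odds = 0.069/(1−0.069) = 0.0741. LR = 0.77/0.32 = 2.4062.
Prior odds = 0.0741/2.4062 = 0.0308, so P(H) = 0.0308/(1+0.0308) ≈ 0.03.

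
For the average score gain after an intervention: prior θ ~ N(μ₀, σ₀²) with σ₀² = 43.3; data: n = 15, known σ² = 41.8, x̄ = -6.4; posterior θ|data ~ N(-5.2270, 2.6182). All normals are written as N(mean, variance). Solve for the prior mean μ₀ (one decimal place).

The posterior mean is a precision-weighted average: μ_n = (τ₀μ₀ + τ_data·x̄)/(τ₀+τ_data), with τ₀=1/σ₀² and τ_data=n/σ².
Here τ₀ = 1/43.3 = 0.023095 and τ_data = 15/41.8 = 0.358852, so τ_n = 0.381947.
Rearranging for μ₀: μ₀ = (μ_n·τ_n − τ_data·x̄)/τ₀ = (-5.2270·0.381947 − 0.358852·-6.4) / 0.023095 = 0.300216/0.023095 ≈ 13.0.

μ₀ = 13.0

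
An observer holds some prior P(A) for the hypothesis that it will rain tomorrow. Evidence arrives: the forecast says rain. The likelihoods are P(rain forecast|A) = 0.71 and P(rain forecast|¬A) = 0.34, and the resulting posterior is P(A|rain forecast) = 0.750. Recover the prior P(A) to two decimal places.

P(A) = 0.59

Bayes' rule in odds form gives O(A|E) = O(A)·[P(E|A)/P(E|¬A)], hence O(A) = O(A|E)/LR.
Posterior odds = 0.750/(1−0.750) = 3.0000. LR = 0.71/0.34 = 2.0882.
Prior odds = 3.0000/2.0882 = 1.4366, so P(A) = 1.4366/(1+1.4366) ≈ 0.59.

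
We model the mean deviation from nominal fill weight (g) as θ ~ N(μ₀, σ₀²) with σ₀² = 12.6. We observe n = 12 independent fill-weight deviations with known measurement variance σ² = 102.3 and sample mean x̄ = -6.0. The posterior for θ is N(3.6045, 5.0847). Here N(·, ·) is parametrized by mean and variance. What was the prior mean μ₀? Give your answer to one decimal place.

With known observation variance, the Normal–Normal posterior has precision τ_n = τ₀ + n/σ² and mean μ_n = (τ₀μ₀ + (n/σ²)x̄)/τ_n.
Here τ₀ = 1/12.6 = 0.079365 and τ_data = 12/102.3 = 0.117302, so τ_n = 0.196667.
Rearranging for μ₀: μ₀ = (μ_n·τ_n − τ_data·x̄)/τ₀ = (3.6045·0.196667 − 0.117302·-6.0) / 0.079365 = 1.412698/0.079365 ≈ 17.8.

μ₀ = 17.8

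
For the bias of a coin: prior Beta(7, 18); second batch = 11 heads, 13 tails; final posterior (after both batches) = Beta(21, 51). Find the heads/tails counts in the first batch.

3 heads and 20 tails

Because Beta–binomial updating is additive in the counts, the combined data contributed (α_post−α_prior, β_post−β_prior) successes and failures.
Total across both batches: 21−7=14 heads, 51−18=33 tails.
Subtract the second batch: 14−11=3 heads and 33−13=20 tails.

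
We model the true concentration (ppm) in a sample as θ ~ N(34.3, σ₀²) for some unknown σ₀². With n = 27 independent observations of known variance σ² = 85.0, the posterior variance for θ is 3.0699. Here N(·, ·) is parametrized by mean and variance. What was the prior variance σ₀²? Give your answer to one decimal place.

σ₀² = 123.5

Posterior precision equals prior precision plus data precision: 1/σ_n² = 1/σ₀² + n/σ².
So 1/σ₀² = 1/3.0699 − 27/85.0 = 0.325744 − 0.317647 = 0.008097.
Hence σ₀² = 1/0.008097 ≈ 123.5.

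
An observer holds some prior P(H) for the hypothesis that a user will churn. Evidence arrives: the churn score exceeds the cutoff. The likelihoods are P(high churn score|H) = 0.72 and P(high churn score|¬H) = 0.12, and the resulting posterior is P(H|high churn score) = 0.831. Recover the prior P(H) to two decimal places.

P(H) = 0.45

Bayes' rule in odds form gives O(H|E) = O(H)·[P(E|H)/P(E|¬H)], hence O(H) = O(H|E)/LR.
Posterior odds = 0.831/(1−0.831) = 4.9172. LR = 0.72/0.12 = 6.0000.
Prior odds = 4.9172/6.0000 = 0.8195, so P(H) = 0.8195/(1+0.8195) ≈ 0.45.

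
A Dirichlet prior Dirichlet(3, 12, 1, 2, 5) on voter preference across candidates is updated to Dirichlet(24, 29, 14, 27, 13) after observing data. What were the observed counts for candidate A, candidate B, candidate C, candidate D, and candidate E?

For a Dirichlet(α) prior with multinomial counts c, the posterior is Dirichlet(α + c) componentwise.
Counts are posterior − prior componentwise: 24−3=21, 29−12=17, 14−1=13, 27−2=25, 13−5=8.

counts (21, 17, 13, 25, 8)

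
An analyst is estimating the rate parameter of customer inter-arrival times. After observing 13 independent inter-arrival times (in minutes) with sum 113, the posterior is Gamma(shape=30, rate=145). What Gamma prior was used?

Gamma(shape=17, rate=32)

For an exponential likelihood with a Gamma(α, β) prior on the rate, n observations with total T give posterior Gamma(α+n, β+T).
So α = 30 − 13 = 17 and β = 145 − 113 = 32.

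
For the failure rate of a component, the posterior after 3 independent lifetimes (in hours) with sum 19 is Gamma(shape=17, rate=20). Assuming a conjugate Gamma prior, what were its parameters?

Gamma(shape=14, rate=1)

Gamma–exponential conjugacy: posterior shape = α + n, posterior rate = β + Σtᵢ.
So α = 17 − 3 = 14 and β = 20 − 19 = 1.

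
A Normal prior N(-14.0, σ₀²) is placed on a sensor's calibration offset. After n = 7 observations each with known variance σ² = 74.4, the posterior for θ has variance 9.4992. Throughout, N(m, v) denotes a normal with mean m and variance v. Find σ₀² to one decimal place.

Posterior precision equals prior precision plus data precision: 1/σ_n² = 1/σ₀² + n/σ².
So 1/σ₀² = 1/9.4992 − 7/74.4 = 0.105272 − 0.094086 = 0.011186.
Hence σ₀² = 1/0.011186 ≈ 89.4.

σ₀² = 89.4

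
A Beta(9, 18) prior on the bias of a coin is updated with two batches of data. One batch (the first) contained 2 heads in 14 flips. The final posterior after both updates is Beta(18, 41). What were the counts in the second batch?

Because Beta–binomial updating is additive in the counts, the combined data contributed (α_post−α_prior, β_post−β_prior) successes and failures.
Total across both batches: 18−9=9 heads, 41−18=23 tails.
Subtract the first batch: 9−2=7 heads and 23−12=11 tails.

7 heads and 11 tails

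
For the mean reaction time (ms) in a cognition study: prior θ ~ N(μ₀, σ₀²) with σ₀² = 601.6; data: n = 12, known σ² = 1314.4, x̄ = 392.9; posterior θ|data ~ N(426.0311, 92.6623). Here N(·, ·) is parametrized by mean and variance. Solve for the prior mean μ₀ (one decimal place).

With known observation variance, the Normal–Normal posterior has precision τ_n = τ₀ + n/σ² and mean μ_n = (τ₀μ₀ + (n/σ²)x̄)/τ_n.
Here τ₀ = 1/601.6 = 0.001662 and τ_data = 12/1314.4 = 0.009130, so τ_n = 0.010792.
Rearranging for μ₀: μ₀ = (μ_n·τ_n − τ_data·x̄)/τ₀ = (426.0311·0.010792 − 0.009130·392.9) / 0.001662 = 1.010551/0.001662 ≈ 608.0.

μ₀ = 608.0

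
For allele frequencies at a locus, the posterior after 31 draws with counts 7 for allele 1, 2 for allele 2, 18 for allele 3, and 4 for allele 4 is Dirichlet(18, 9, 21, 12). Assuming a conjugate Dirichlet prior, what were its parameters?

For a Dirichlet(α) prior with multinomial counts c, the posterior is Dirichlet(α + c) componentwise.
Subtract each count from the matching posterior parameter: 18−7=11, 9−2=7, 21−18=3, 12−4=8.

Dirichlet(11, 7, 3, 8)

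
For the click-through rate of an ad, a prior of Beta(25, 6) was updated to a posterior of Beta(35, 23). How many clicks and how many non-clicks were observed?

Under Beta–binomial conjugacy the posterior parameters are (α+s, β+f).
Match parameters: s=35−25=10, f=23−6=17.

10 clicks and 17 non-clicks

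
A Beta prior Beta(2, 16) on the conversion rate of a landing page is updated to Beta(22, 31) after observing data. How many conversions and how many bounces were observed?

20 conversions and 15 bounces

Beta is conjugate to the binomial likelihood: posterior = Beta(α+s, β+f).
Match parameters: s=22−2=20, f=31−16=15.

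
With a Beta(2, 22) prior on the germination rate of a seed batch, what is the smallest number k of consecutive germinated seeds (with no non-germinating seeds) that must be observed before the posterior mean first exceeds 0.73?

k = 58

After k germinated seeds and 0 non-germinating seeds the posterior is Beta(2+k, 22), with mean (2+k)/(2+22+k).
Set (2+k)/(24+k) > 0.73 and solve: k > (0.73·24 − 2)/(1 − 0.73) = 57.481.
The smallest integer exceeding 57.481 is 58, and checking k=58: (60)/(82) = 0.7317 > 0.73.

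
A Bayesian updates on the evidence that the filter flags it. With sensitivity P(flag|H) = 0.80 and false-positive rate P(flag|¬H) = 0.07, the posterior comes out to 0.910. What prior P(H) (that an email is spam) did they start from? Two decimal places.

Bayes' rule in odds form gives O(H|E) = O(H)·[P(E|H)/P(E|¬H)], hence O(H) = O(H|E)/LR.
Posterior odds = 0.910/(1−0.910) = 10.1111. LR = 0.80/0.07 = 11.4286.
Prior odds = 10.1111/11.4286 = 0.8847, so P(H) = 0.8847/(1+0.8847) ≈ 0.47.

P(H) = 0.47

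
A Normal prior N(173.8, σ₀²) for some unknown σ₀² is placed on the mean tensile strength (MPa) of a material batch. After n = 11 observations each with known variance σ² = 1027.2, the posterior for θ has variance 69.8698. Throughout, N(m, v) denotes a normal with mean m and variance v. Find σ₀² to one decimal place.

Posterior precision equals prior precision plus data precision: 1/σ_n² = 1/σ₀² + n/σ².
So 1/σ₀² = 1/69.8698 − 11/1027.2 = 0.014312 − 0.010709 = 0.003603.
Hence σ₀² = 1/0.003603 ≈ 277.5.

σ₀² = 277.5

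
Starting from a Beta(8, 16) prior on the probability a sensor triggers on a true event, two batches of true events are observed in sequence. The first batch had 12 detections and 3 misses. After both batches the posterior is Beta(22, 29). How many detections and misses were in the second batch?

Because Beta–binomial updating is additive in the counts, the combined data contributed (α_post−α_prior, β_post−β_prior) successes and failures.
Total across both batches: 22−8=14 detections, 29−16=13 misses.
Subtract the first batch: 14−12=2 detections and 13−3=10 misses.

2 detections and 10 misses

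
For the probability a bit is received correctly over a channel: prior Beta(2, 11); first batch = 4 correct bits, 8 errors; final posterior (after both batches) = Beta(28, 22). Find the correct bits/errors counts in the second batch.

Sequential conjugate updates are equivalent to a single update on the pooled data, so total successes = posterior α − prior α and total failures = posterior β − prior β.
Total across both batches: 28−2=26 correct bits, 22−11=11 errors.
Subtract the first batch: 26−4=22 correct bits and 11−8=3 errors.

22 correct bits and 3 errors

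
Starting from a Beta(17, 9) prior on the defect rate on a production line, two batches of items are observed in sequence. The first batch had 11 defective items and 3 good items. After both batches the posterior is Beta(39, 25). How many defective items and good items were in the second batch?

11 defective items and 13 good items

Sequential conjugate updates are equivalent to a single update on the pooled data, so total successes = posterior α − prior α and total failures = posterior β − prior β.
Total across both batches: 39−17=22 defective items, 25−9=16 good items.
Subtract the first batch: 22−11=11 defective items and 16−3=13 good items.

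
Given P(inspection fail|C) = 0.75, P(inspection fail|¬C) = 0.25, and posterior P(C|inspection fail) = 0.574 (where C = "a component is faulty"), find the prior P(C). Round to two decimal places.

In odds form, posterior odds = prior odds × likelihood ratio, so prior odds = posterior odds ÷ LR.
Posterior odds = 0.574/(1−0.574) = 1.3474. LR = 0.75/0.25 = 3.0000.
Prior odds = 1.3474/3.0000 = 0.4491, so P(C) = 0.4491/(1+0.4491) ≈ 0.31.

P(C) = 0.31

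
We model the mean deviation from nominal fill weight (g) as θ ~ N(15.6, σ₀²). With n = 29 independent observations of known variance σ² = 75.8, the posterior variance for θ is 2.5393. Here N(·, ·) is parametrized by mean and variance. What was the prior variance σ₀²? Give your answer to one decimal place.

Posterior precision equals prior precision plus data precision: 1/σ_n² = 1/σ₀² + n/σ².
So 1/σ₀² = 1/2.5393 − 29/75.8 = 0.393809 − 0.382586 = 0.011223.
Hence σ₀² = 1/0.011223 ≈ 89.1.

σ₀² = 89.1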